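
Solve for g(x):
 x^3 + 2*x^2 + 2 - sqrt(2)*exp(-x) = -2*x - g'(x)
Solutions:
 g(x) = C1 - x^4/4 - 2*x^3/3 - x^2 - 2*x - sqrt(2)*exp(-x)


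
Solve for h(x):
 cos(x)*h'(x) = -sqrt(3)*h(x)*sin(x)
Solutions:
 h(x) = C1*cos(x)^(sqrt(3))


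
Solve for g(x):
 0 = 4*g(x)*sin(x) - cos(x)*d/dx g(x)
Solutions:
 g(x) = C1/cos(x)^4


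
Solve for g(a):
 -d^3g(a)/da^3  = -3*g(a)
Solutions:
 g(a) = C3*exp(3^(1/3)*a) + (C1*sin(3^(5/6)*a/2) + C2*cos(3^(5/6)*a/2))*exp(-3^(1/3)*a/2)


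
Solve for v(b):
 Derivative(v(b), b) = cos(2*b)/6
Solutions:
 v(b) = C1 + sin(2*b)/12


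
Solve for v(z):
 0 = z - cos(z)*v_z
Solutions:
 v(z) = C1 + Integral(z/cos(z), z)


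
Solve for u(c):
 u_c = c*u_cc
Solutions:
 u(c) = C1 + C2*c^2


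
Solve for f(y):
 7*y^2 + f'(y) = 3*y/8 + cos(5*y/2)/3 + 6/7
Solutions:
 f(y) = C1 - 7*y^3/3 + 3*y^2/16 + 6*y/7 + 2*sin(5*y/2)/15


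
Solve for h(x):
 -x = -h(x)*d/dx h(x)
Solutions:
 h(x) = -sqrt(C1 + x^2)
 h(x) = sqrt(C1 + x^2)


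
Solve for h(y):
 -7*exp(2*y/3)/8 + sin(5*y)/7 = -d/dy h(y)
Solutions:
 h(y) = C1 + 21*exp(2*y/3)/16 + cos(5*y)/35


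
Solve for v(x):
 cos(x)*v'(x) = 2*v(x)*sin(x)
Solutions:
 v(x) = C1/cos(x)^2


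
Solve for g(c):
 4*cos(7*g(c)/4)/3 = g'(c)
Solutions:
 -4*c/3 - 2*log(sin(7*g(c)/4) - 1)/7 + 2*log(sin(7*g(c)/4) + 1)/7 = C1


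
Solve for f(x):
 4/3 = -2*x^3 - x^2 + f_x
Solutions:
 f(x) = C1 + x^4/2 + x^3/3 + 4*x/3


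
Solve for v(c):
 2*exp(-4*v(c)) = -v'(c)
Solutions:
 v(c) = log(-I*(C1 - 8*c)^(1/4))
 v(c) = log(I*(C1 - 8*c)^(1/4))
 v(c) = log(-(C1 - 8*c)^(1/4))
 v(c) = log(C1 - 8*c)/4


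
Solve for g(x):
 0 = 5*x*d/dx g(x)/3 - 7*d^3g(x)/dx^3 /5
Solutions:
 g(x) = C1 + Integral(C2*airyai(105^(2/3)*x/21) + C3*airybi(105^(2/3)*x/21), x)


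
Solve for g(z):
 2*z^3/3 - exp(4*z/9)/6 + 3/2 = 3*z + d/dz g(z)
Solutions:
 g(z) = C1 + z^4/6 - 3*z^2/2 + 3*z/2 - 3*exp(4*z/9)/8


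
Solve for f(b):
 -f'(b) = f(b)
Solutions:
 f(b) = C1*exp(-b)


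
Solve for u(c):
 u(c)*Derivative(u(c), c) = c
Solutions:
 u(c) = -sqrt(C1 + c^2)
 u(c) = sqrt(C1 + c^2)


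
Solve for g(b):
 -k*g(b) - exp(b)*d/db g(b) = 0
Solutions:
 g(b) = C1*exp(k*exp(-b))


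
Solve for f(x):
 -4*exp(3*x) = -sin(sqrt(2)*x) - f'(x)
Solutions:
 f(x) = C1 + 4*exp(3*x)/3 + sqrt(2)*cos(sqrt(2)*x)/2


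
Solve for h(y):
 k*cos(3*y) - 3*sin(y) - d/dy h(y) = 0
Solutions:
 h(y) = C1 + k*sin(3*y)/3 + 3*cos(y)


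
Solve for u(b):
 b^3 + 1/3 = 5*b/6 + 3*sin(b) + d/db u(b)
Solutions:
 u(b) = C1 + b^4/4 - 5*b^2/12 + b/3 + 3*cos(b)


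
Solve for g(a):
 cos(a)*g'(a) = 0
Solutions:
 g(a) = C1


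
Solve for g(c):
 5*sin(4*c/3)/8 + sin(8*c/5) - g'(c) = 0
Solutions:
 g(c) = C1 - 15*cos(4*c/3)/32 - 5*cos(8*c/5)/8


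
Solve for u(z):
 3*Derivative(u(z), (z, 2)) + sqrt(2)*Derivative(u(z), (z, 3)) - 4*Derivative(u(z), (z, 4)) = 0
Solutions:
 u(z) = C1 + C2*z + C3*exp(-sqrt(2)*z/2) + C4*exp(3*sqrt(2)*z/4)


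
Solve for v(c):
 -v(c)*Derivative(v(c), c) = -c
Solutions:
 v(c) = -sqrt(C1 + c^2)
 v(c) = sqrt(C1 + c^2)


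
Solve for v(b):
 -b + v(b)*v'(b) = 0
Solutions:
 v(b) = -sqrt(C1 + b^2)
 v(b) = sqrt(C1 + b^2)


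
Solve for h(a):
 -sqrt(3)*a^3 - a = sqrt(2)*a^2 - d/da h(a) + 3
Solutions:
 h(a) = C1 + sqrt(3)*a^4/4 + sqrt(2)*a^3/3 + a^2/2 + 3*a


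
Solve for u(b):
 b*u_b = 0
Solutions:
 u(b) = C1


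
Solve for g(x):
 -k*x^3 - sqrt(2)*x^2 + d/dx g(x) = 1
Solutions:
 g(x) = C1 + k*x^4/4 + sqrt(2)*x^3/3 + x


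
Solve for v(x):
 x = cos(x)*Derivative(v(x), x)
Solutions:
 v(x) = C1 + Integral(x/cos(x), x)


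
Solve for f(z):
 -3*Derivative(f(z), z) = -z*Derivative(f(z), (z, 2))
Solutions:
 f(z) = C1 + C2*z^4


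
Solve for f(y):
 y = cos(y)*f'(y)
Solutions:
 f(y) = C1 + Integral(y/cos(y), y)


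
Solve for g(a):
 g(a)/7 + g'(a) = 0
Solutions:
 g(a) = C1*exp(-a/7)


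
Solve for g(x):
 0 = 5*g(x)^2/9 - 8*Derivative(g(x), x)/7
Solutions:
 g(x) = -72/(C1 + 35*x)


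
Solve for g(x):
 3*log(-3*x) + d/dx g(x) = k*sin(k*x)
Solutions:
 g(x) = C1 + k*Piecewise((-cos(k*x)/k, Ne(k, 0)), (0, True)) - 3*x*log(-x) - 3*x*log(3) + 3*x


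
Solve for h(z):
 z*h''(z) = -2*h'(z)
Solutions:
 h(z) = C1 + C2/z


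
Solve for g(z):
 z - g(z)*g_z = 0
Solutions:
 g(z) = -sqrt(C1 + z^2)
 g(z) = sqrt(C1 + z^2)


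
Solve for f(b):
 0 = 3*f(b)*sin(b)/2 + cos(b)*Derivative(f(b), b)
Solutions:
 f(b) = C1*cos(b)^(3/2)


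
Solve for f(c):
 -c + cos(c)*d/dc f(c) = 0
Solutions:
 f(c) = C1 + Integral(c/cos(c), c)


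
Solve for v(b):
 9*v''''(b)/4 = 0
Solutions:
 v(b) = C1 + C2*b + C3*b^2 + C4*b^3


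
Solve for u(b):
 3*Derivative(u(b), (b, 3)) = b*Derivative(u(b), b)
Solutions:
 u(b) = C1 + Integral(C2*airyai(3^(2/3)*b/3) + C3*airybi(3^(2/3)*b/3), b)


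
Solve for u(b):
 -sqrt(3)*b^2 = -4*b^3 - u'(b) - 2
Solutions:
 u(b) = C1 - b^4 + sqrt(3)*b^3/3 - 2*b


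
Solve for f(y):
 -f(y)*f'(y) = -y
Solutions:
 f(y) = -sqrt(C1 + y^2)
 f(y) = sqrt(C1 + y^2)


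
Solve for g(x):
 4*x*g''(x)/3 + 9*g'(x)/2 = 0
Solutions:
 g(x) = C1 + C2/x^(19/8)


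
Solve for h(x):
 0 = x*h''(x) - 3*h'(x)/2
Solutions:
 h(x) = C1 + C2*x^(5/2)


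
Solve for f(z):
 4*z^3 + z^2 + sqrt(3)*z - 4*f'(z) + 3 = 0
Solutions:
 f(z) = C1 + z^4/4 + z^3/12 + sqrt(3)*z^2/8 + 3*z/4


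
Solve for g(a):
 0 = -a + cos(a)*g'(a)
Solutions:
 g(a) = C1 + Integral(a/cos(a), a)


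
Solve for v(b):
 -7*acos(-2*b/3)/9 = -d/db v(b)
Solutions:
 v(b) = C1 + 7*b*acos(-2*b/3)/9 + 7*sqrt(9 - 4*b^2)/18


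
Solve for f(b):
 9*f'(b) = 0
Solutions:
 f(b) = C1


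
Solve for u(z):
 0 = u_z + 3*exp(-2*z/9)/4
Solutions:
 u(z) = C1 + 27*exp(-2*z/9)/8


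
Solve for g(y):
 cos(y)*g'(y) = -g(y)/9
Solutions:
 g(y) = C1*(sin(y) - 1)^(1/18)/(sin(y) + 1)^(1/18)


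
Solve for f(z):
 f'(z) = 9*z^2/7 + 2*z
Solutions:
 f(z) = C1 + 3*z^3/7 + z^2


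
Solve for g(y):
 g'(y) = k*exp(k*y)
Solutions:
 g(y) = C1 + exp(k*y)


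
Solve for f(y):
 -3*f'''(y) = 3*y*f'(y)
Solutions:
 f(y) = C1 + Integral(C2*airyai(-y) + C3*airybi(-y), y)


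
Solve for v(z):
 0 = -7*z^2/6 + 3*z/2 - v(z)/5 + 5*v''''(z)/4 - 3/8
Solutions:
 v(z) = C1*exp(-sqrt(10)*z/5) + C2*exp(sqrt(10)*z/5) + C3*sin(sqrt(10)*z/5) + C4*cos(sqrt(10)*z/5) - 35*z^2/6 + 15*z/2 - 15/8


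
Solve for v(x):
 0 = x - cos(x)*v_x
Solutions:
 v(x) = C1 + Integral(x/cos(x), x)


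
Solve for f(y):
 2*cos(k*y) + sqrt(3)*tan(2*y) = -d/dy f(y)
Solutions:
 f(y) = C1 - 2*Piecewise((sin(k*y)/k, Ne(k, 0)), (y, True)) + sqrt(3)*log(cos(2*y))/2


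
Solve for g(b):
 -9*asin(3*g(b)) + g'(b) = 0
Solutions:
 Integral(1/asin(3*_y), (_y, g(b))) = C1 + 9*b


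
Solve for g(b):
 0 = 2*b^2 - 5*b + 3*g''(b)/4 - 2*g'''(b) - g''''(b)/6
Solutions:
 g(b) = C1 + C2*b + C3*exp(3*b*(-2 + 3*sqrt(2)/2)) + C4*exp(-3*b*(2 + 3*sqrt(2)/2)) - 2*b^4/9 - 34*b^3/27 - 32*b^2/3


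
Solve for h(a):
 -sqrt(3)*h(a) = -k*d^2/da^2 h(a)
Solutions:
 h(a) = C1*exp(-3^(1/4)*a*sqrt(1/k)) + C2*exp(3^(1/4)*a*sqrt(1/k))


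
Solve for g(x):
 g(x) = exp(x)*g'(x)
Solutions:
 g(x) = C1*exp(-exp(-x))


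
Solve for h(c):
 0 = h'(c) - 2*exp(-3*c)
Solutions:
 h(c) = C1 - 2*exp(-3*c)/3


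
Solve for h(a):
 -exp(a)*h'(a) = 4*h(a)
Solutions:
 h(a) = C1*exp(4*exp(-a))


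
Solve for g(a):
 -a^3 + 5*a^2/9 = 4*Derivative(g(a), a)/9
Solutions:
 g(a) = C1 - 9*a^4/16 + 5*a^3/12


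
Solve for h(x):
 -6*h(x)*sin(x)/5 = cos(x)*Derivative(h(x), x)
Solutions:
 h(x) = C1*cos(x)^(6/5)


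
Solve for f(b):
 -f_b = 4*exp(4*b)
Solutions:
 f(b) = C1 - exp(4*b)


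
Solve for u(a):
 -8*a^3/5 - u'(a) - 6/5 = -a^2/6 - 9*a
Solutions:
 u(a) = C1 - 2*a^4/5 + a^3/18 + 9*a^2/2 - 6*a/5


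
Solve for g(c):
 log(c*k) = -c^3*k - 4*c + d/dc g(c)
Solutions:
 g(c) = C1 + c^4*k/4 + 2*c^2 + c*log(c*k) - c


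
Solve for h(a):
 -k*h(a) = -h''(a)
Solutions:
 h(a) = C1*exp(-a*sqrt(k)) + C2*exp(a*sqrt(k))


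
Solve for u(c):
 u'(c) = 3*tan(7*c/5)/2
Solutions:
 u(c) = C1 - 15*log(cos(7*c/5))/14


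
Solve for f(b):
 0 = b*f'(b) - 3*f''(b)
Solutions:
 f(b) = C1 + C2*erfi(sqrt(6)*b/6)


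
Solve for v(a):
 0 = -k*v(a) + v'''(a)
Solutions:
 v(a) = C1*exp(a*k^(1/3)) + C2*exp(a*k^(1/3)*(-1 + sqrt(3)*I)/2) + C3*exp(-a*k^(1/3)*(1 + sqrt(3)*I)/2)


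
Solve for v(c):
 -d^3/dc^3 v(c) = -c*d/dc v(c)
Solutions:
 v(c) = C1 + Integral(C2*airyai(c) + C3*airybi(c), c)


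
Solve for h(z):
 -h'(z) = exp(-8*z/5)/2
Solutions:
 h(z) = C1 + 5*exp(-8*z/5)/16


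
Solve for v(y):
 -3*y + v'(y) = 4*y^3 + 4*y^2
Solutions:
 v(y) = C1 + y^4 + 4*y^3/3 + 3*y^2/2


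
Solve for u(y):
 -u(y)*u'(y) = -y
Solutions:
 u(y) = -sqrt(C1 + y^2)
 u(y) = sqrt(C1 + y^2)


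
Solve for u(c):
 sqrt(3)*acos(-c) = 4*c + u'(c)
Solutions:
 u(c) = C1 - 2*c^2 + sqrt(3)*(c*acos(-c) + sqrt(1 - c^2))


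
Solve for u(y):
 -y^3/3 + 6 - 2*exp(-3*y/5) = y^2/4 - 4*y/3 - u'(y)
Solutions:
 u(y) = C1 + y^4/12 + y^3/12 - 2*y^2/3 - 6*y - 10*exp(-3*y/5)/3


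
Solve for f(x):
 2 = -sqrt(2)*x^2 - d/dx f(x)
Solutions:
 f(x) = C1 - sqrt(2)*x^3/3 - 2*x


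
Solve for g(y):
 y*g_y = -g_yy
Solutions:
 g(y) = C1 + C2*erf(sqrt(2)*y/2)


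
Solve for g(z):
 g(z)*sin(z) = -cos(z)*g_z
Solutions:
 g(z) = C1*cos(z)


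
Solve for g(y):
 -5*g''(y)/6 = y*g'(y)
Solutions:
 g(y) = C1 + C2*erf(sqrt(15)*y/5)


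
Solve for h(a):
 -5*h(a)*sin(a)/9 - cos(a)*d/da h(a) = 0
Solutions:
 h(a) = C1*cos(a)^(5/9)


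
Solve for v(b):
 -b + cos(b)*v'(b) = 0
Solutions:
 v(b) = C1 + Integral(b/cos(b), b)


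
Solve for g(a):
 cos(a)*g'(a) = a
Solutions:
 g(a) = C1 + Integral(a/cos(a), a)


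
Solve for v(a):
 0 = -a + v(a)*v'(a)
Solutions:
 v(a) = -sqrt(C1 + a^2)
 v(a) = sqrt(C1 + a^2)


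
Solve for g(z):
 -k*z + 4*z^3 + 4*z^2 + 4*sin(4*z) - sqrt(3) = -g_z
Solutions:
 g(z) = C1 + k*z^2/2 - z^4 - 4*z^3/3 + sqrt(3)*z + cos(4*z)


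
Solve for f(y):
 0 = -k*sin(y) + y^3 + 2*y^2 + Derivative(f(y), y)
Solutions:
 f(y) = C1 - k*cos(y) - y^4/4 - 2*y^3/3


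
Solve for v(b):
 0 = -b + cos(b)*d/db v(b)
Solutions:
 v(b) = C1 + Integral(b/cos(b), b)


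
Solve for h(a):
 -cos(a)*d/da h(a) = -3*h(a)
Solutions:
 h(a) = C1*(sin(a) + 1)^(3/2)/(sin(a) - 1)^(3/2)


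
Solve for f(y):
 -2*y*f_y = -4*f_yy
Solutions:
 f(y) = C1 + C2*erfi(y/2)


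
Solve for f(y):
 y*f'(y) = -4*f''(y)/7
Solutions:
 f(y) = C1 + C2*erf(sqrt(14)*y/4)


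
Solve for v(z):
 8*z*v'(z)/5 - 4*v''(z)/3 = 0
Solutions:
 v(z) = C1 + C2*erfi(sqrt(15)*z/5)


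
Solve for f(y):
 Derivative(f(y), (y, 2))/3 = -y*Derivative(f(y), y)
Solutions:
 f(y) = C1 + C2*erf(sqrt(6)*y/2)


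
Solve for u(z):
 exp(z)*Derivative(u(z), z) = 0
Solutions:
 u(z) = C1


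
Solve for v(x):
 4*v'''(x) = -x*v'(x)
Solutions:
 v(x) = C1 + Integral(C2*airyai(-2^(1/3)*x/2) + C3*airybi(-2^(1/3)*x/2), x)


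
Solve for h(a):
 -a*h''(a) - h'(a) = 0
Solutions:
 h(a) = C1 + C2*log(a)


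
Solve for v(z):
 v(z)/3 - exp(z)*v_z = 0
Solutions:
 v(z) = C1*exp(-exp(-z)/3)


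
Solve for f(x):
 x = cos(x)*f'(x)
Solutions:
 f(x) = C1 + Integral(x/cos(x), x)


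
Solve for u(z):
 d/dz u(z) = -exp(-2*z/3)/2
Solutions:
 u(z) = C1 + 3*exp(-2*z/3)/4


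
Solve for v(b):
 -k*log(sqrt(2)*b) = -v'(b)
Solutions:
 v(b) = C1 + b*k*log(b) - b*k + b*k*log(2)/2


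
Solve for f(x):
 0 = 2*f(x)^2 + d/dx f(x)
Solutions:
 f(x) = 1/(C1 + 2*x)


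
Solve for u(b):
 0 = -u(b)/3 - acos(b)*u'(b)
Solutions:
 u(b) = C1*exp(-Integral(1/acos(b), b)/3)


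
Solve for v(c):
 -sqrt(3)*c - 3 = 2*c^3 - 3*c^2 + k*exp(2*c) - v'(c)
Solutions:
 v(c) = C1 + c^4/2 - c^3 + sqrt(3)*c^2/2 + 3*c + k*exp(2*c)/2


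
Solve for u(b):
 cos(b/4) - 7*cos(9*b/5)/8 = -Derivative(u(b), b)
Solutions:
 u(b) = C1 - 4*sin(b/4) + 35*sin(9*b/5)/72


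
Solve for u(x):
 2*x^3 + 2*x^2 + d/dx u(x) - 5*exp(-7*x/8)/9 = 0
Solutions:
 u(x) = C1 - x^4/2 - 2*x^3/3 - 40*exp(-7*x/8)/63


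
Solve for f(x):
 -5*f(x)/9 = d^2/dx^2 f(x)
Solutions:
 f(x) = C1*sin(sqrt(5)*x/3) + C2*cos(sqrt(5)*x/3)


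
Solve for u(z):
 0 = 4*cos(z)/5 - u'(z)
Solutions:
 u(z) = C1 + 4*sin(z)/5


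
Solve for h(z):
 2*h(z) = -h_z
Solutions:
 h(z) = C1*exp(-2*z)


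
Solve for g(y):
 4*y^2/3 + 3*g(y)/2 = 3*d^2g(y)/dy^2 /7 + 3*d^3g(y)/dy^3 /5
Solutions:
 g(y) = C1*exp(-y*(10*10^(2/3)/(21*sqrt(190281) + 9161)^(1/3) + 20 + 10^(1/3)*(21*sqrt(190281) + 9161)^(1/3))/84)*sin(10^(1/3)*sqrt(3)*y*(-(21*sqrt(190281) + 9161)^(1/3) + 10*10^(1/3)/(21*sqrt(190281) + 9161)^(1/3))/84) + C2*exp(-y*(10*10^(2/3)/(21*sqrt(190281) + 9161)^(1/3) + 20 + 10^(1/3)*(21*sqrt(190281) + 9161)^(1/3))/84)*cos(10^(1/3)*sqrt(3)*y*(-(21*sqrt(190281) + 9161)^(1/3) + 10*10^(1/3)/(21*sqrt(190281) + 9161)^(1/3))/84) + C3*exp(y*(-10 + 10*10^(2/3)/(21*sqrt(190281) + 9161)^(1/3) + 10^(1/3)*(21*sqrt(190281) + 9161)^(1/3))/42) - 8*y^2/9 - 32/63


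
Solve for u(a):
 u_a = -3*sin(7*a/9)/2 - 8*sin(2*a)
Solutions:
 u(a) = C1 + 27*cos(7*a/9)/14 + 4*cos(2*a)


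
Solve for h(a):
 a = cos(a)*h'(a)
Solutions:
 h(a) = C1 + Integral(a/cos(a), a)


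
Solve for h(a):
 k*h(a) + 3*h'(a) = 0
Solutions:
 h(a) = C1*exp(-a*k/3)


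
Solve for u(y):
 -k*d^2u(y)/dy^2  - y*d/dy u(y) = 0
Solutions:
 u(y) = C1 + C2*sqrt(k)*erf(sqrt(2)*y*sqrt(1/k)/2)


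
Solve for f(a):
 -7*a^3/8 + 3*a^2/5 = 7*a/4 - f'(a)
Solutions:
 f(a) = C1 + 7*a^4/32 - a^3/5 + 7*a^2/8


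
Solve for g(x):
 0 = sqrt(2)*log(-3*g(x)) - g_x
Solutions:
 -sqrt(2)*Integral(1/(log(-_y) + log(3)), (_y, g(x)))/2 = C1 - x


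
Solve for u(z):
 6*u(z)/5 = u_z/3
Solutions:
 u(z) = C1*exp(18*z/5)


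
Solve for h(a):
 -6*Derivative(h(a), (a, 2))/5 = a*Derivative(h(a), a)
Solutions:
 h(a) = C1 + C2*erf(sqrt(15)*a/6)


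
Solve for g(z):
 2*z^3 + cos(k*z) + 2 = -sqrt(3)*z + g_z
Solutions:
 g(z) = C1 + z^4/2 + sqrt(3)*z^2/2 + 2*z + sin(k*z)/k


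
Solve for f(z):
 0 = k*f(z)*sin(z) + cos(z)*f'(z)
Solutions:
 f(z) = C1*exp(k*log(cos(z)))


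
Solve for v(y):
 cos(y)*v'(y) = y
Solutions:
 v(y) = C1 + Integral(y/cos(y), y)


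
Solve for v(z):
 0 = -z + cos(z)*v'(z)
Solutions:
 v(z) = C1 + Integral(z/cos(z), z)


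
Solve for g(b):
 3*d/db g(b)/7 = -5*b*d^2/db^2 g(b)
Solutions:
 g(b) = C1 + C2*b^(32/35)


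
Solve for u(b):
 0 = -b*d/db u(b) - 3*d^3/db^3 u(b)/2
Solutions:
 u(b) = C1 + Integral(C2*airyai(-2^(1/3)*3^(2/3)*b/3) + C3*airybi(-2^(1/3)*3^(2/3)*b/3), b)


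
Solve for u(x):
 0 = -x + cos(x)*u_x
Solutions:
 u(x) = C1 + Integral(x/cos(x), x)


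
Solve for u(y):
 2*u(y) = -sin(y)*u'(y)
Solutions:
 u(y) = C1*(cos(y) + 1)/(cos(y) - 1)


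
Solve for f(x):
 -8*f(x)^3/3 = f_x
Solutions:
 f(x) = -sqrt(6)*sqrt(-1/(C1 - 8*x))/2
 f(x) = sqrt(6)*sqrt(-1/(C1 - 8*x))/2


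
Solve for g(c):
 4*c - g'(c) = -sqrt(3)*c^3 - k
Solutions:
 g(c) = C1 + sqrt(3)*c^4/4 + 2*c^2 + c*k


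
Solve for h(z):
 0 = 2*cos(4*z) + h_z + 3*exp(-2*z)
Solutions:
 h(z) = C1 - sin(4*z)/2 + 3*exp(-2*z)/2


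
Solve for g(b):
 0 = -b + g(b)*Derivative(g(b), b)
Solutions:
 g(b) = -sqrt(C1 + b^2)
 g(b) = sqrt(C1 + b^2)


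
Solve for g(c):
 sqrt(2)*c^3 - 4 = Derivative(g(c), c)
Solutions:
 g(c) = C1 + sqrt(2)*c^4/4 - 4*c


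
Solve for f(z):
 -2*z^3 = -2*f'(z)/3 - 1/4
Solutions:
 f(z) = C1 + 3*z^4/4 - 3*z/8


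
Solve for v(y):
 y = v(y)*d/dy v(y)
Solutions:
 v(y) = -sqrt(C1 + y^2)
 v(y) = sqrt(C1 + y^2)


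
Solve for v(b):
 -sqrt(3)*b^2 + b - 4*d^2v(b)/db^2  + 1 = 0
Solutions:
 v(b) = C1 + C2*b - sqrt(3)*b^4/48 + b^3/24 + b^2/8


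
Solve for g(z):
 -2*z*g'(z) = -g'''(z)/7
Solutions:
 g(z) = C1 + Integral(C2*airyai(14^(1/3)*z) + C3*airybi(14^(1/3)*z), z)


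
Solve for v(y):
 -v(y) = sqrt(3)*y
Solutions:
 v(y) = -sqrt(3)*y


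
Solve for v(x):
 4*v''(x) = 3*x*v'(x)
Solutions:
 v(x) = C1 + C2*erfi(sqrt(6)*x/4)


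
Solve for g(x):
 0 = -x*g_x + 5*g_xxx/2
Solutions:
 g(x) = C1 + Integral(C2*airyai(2^(1/3)*5^(2/3)*x/5) + C3*airybi(2^(1/3)*5^(2/3)*x/5), x)


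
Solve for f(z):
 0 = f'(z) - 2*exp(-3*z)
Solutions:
 f(z) = C1 - 2*exp(-3*z)/3


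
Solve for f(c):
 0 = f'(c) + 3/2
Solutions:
 f(c) = C1 - 3*c/2


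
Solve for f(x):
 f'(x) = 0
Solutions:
 f(x) = C1


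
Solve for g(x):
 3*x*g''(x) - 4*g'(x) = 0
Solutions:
 g(x) = C1 + C2*x^(7/3)


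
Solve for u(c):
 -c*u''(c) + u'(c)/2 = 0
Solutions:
 u(c) = C1 + C2*c^(3/2)


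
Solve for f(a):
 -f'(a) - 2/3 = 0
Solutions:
 f(a) = C1 - 2*a/3


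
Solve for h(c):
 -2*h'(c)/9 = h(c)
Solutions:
 h(c) = C1*exp(-9*c/2)


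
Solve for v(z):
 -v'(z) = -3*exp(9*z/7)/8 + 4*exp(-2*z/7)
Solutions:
 v(z) = C1 + 7*exp(9*z/7)/24 + 14*exp(-2*z/7)


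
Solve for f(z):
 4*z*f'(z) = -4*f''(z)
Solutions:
 f(z) = C1 + C2*erf(sqrt(2)*z/2)


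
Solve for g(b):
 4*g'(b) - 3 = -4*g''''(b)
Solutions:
 g(b) = C1 + C4*exp(-b) + 3*b/4 + (C2*sin(sqrt(3)*b/2) + C3*cos(sqrt(3)*b/2))*exp(b/2)


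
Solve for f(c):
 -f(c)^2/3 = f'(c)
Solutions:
 f(c) = 3/(C1 + c)


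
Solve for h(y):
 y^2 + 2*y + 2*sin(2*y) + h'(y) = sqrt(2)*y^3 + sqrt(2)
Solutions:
 h(y) = C1 + sqrt(2)*y^4/4 - y^3/3 - y^2 + sqrt(2)*y + cos(2*y)


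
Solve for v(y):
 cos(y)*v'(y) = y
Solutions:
 v(y) = C1 + Integral(y/cos(y), y)


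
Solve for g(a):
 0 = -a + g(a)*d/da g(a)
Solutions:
 g(a) = -sqrt(C1 + a^2)
 g(a) = sqrt(C1 + a^2)


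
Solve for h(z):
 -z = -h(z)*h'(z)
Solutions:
 h(z) = -sqrt(C1 + z^2)
 h(z) = sqrt(C1 + z^2)


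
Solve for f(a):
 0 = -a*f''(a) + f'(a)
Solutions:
 f(a) = C1 + C2*a^2


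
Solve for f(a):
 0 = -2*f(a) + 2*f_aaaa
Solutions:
 f(a) = C1*exp(-a) + C2*exp(a) + C3*sin(a) + C4*cos(a)


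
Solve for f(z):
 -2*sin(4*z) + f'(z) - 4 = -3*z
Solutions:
 f(z) = C1 - 3*z^2/2 + 4*z - cos(4*z)/2


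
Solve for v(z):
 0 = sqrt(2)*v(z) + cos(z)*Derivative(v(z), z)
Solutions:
 v(z) = C1*(sin(z) - 1)^(sqrt(2)/2)/(sin(z) + 1)^(sqrt(2)/2)


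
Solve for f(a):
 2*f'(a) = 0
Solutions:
 f(a) = C1


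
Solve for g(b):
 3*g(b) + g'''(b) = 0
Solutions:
 g(b) = C3*exp(-3^(1/3)*b) + (C1*sin(3^(5/6)*b/2) + C2*cos(3^(5/6)*b/2))*exp(3^(1/3)*b/2)


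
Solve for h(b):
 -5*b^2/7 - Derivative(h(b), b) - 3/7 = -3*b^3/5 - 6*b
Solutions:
 h(b) = C1 + 3*b^4/20 - 5*b^3/21 + 3*b^2 - 3*b/7


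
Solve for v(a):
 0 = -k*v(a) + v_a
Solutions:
 v(a) = C1*exp(a*k)


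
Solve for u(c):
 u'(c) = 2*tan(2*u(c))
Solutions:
 u(c) = -asin(C1*exp(4*c))/2 + pi/2
 u(c) = asin(C1*exp(4*c))/2


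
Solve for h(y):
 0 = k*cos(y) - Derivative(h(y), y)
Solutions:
 h(y) = C1 + k*sin(y)


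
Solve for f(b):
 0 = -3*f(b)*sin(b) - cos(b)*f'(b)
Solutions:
 f(b) = C1*cos(b)^3


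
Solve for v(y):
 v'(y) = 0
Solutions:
 v(y) = C1


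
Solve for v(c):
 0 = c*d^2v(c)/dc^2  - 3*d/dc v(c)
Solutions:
 v(c) = C1 + C2*c^4


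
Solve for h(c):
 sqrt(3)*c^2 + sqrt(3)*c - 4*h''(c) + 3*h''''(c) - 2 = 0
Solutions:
 h(c) = C1 + C2*c + C3*exp(-2*sqrt(3)*c/3) + C4*exp(2*sqrt(3)*c/3) + sqrt(3)*c^4/48 + sqrt(3)*c^3/24 + c^2*(-4 + 3*sqrt(3))/16


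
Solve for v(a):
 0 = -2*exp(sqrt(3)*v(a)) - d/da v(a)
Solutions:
 v(a) = sqrt(3)*(2*log(1/(C1 + 2*a)) - log(3))/6


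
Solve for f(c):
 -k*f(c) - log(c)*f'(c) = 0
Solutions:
 f(c) = C1*exp(-k*li(c))


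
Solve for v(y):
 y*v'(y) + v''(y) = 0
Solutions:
 v(y) = C1 + C2*erf(sqrt(2)*y/2)


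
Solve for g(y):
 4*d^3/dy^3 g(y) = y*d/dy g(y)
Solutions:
 g(y) = C1 + Integral(C2*airyai(2^(1/3)*y/2) + C3*airybi(2^(1/3)*y/2), y)


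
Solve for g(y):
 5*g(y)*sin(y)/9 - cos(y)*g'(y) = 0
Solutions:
 g(y) = C1/cos(y)^(5/9)


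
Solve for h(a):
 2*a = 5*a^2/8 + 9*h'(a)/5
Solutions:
 h(a) = C1 - 25*a^3/216 + 5*a^2/9


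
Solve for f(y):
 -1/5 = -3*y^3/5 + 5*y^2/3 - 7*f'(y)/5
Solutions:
 f(y) = C1 - 3*y^4/28 + 25*y^3/63 + y/7


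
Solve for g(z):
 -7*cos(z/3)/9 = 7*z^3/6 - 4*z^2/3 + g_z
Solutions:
 g(z) = C1 - 7*z^4/24 + 4*z^3/9 - 7*sin(z/3)/3


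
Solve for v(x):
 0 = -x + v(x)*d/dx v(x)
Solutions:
 v(x) = -sqrt(C1 + x^2)
 v(x) = sqrt(C1 + x^2)


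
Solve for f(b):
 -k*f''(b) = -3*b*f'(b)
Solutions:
 f(b) = C1 + C2*erf(sqrt(6)*b*sqrt(-1/k)/2)/sqrt(-1/k)


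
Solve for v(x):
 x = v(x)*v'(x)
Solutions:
 v(x) = -sqrt(C1 + x^2)
 v(x) = sqrt(C1 + x^2)


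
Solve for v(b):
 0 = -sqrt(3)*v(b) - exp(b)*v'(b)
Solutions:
 v(b) = C1*exp(sqrt(3)*exp(-b))


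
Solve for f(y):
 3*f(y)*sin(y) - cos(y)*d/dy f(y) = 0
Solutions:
 f(y) = C1/cos(y)^3


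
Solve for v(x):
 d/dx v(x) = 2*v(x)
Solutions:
 v(x) = C1*exp(2*x)


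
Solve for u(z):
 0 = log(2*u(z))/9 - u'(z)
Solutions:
 -9*Integral(1/(log(_y) + log(2)), (_y, u(z))) = C1 - z


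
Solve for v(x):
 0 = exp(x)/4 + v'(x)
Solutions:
 v(x) = C1 - exp(x)/4


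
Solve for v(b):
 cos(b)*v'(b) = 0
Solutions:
 v(b) = C1


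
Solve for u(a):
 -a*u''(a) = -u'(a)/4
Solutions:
 u(a) = C1 + C2*a^(5/4)


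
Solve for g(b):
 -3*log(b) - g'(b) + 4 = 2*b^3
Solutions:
 g(b) = C1 - b^4/2 - 3*b*log(b) + 7*b


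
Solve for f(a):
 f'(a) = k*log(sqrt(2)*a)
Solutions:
 f(a) = C1 + a*k*log(a) - a*k + a*k*log(2)/2


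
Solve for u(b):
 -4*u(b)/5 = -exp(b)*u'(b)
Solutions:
 u(b) = C1*exp(-4*exp(-b)/5)


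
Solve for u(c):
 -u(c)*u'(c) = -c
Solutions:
 u(c) = -sqrt(C1 + c^2)
 u(c) = sqrt(C1 + c^2)


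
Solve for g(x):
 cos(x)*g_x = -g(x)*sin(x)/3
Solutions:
 g(x) = C1*cos(x)^(1/3)


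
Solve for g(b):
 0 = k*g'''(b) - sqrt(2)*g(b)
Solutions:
 g(b) = C1*exp(2^(1/6)*b*(1/k)^(1/3)) + C2*exp(2^(1/6)*b*(-1 + sqrt(3)*I)*(1/k)^(1/3)/2) + C3*exp(-2^(1/6)*b*(1 + sqrt(3)*I)*(1/k)^(1/3)/2)


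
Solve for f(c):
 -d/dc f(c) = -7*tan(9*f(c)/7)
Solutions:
 f(c) = -7*asin(C1*exp(9*c))/9 + 7*pi/9
 f(c) = 7*asin(C1*exp(9*c))/9


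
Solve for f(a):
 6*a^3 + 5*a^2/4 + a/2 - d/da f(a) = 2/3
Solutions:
 f(a) = C1 + 3*a^4/2 + 5*a^3/12 + a^2/4 - 2*a/3


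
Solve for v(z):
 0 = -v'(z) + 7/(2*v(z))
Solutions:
 v(z) = -sqrt(C1 + 7*z)
 v(z) = sqrt(C1 + 7*z)


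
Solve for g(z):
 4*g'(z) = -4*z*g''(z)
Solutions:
 g(z) = C1 + C2*log(z)


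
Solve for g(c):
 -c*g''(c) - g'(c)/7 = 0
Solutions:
 g(c) = C1 + C2*c^(6/7)


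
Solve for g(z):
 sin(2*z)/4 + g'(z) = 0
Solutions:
 g(z) = C1 + cos(2*z)/8


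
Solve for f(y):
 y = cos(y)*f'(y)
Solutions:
 f(y) = C1 + Integral(y/cos(y), y)


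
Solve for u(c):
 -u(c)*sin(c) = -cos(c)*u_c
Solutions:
 u(c) = C1/cos(c)


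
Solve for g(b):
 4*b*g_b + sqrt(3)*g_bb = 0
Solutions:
 g(b) = C1 + C2*erf(sqrt(2)*3^(3/4)*b/3)


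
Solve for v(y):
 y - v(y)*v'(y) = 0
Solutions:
 v(y) = -sqrt(C1 + y^2)
 v(y) = sqrt(C1 + y^2)


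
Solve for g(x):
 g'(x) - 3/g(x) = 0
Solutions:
 g(x) = -sqrt(C1 + 6*x)
 g(x) = sqrt(C1 + 6*x)


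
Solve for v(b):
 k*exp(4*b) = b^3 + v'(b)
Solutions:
 v(b) = C1 - b^4/4 + k*exp(4*b)/4


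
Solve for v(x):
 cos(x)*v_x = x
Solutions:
 v(x) = C1 + Integral(x/cos(x), x)


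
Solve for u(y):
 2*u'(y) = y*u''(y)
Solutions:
 u(y) = C1 + C2*y^3


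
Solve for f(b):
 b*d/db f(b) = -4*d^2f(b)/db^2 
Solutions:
 f(b) = C1 + C2*erf(sqrt(2)*b/4)


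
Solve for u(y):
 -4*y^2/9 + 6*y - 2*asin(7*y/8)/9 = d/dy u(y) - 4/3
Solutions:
 u(y) = C1 - 4*y^3/27 + 3*y^2 - 2*y*asin(7*y/8)/9 + 4*y/3 - 2*sqrt(64 - 49*y^2)/63


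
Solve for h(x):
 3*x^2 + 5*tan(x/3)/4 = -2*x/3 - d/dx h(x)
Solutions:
 h(x) = C1 - x^3 - x^2/3 + 15*log(cos(x/3))/4


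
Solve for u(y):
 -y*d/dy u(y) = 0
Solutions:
 u(y) = C1


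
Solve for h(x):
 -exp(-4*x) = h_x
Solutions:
 h(x) = C1 + exp(-4*x)/4


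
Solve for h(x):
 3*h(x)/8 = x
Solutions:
 h(x) = 8*x/3


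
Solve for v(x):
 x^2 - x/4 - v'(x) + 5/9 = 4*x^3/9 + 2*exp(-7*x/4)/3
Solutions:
 v(x) = C1 - x^4/9 + x^3/3 - x^2/8 + 5*x/9 + 8*exp(-7*x/4)/21


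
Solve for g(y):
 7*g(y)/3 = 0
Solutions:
 g(y) = 0


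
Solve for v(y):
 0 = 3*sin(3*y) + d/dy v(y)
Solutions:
 v(y) = C1 + cos(3*y)


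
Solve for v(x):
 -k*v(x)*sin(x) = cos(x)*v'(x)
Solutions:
 v(x) = C1*exp(k*log(cos(x)))


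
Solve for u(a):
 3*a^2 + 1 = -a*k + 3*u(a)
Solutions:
 u(a) = a^2 + a*k/3 + 1/3


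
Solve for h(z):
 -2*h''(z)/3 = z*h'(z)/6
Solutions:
 h(z) = C1 + C2*erf(sqrt(2)*z/4)


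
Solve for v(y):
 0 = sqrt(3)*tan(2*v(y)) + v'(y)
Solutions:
 v(y) = -asin(C1*exp(-2*sqrt(3)*y))/2 + pi/2
 v(y) = asin(C1*exp(-2*sqrt(3)*y))/2


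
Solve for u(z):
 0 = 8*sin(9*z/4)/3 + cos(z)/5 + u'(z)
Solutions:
 u(z) = C1 - sin(z)/5 + 32*cos(9*z/4)/27


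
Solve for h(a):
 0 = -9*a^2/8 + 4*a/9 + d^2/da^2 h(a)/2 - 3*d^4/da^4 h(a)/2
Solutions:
 h(a) = C1 + C2*a + C3*exp(-sqrt(3)*a/3) + C4*exp(sqrt(3)*a/3) + 3*a^4/16 - 4*a^3/27 + 27*a^2/4


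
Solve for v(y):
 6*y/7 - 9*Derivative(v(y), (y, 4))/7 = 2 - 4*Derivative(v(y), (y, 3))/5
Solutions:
 v(y) = C1 + C2*y + C3*y^2 + C4*exp(28*y/45) - 5*y^4/112 + 305*y^3/2352


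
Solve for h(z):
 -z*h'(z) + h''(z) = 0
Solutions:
 h(z) = C1 + C2*erfi(sqrt(2)*z/2)


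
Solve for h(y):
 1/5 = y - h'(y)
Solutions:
 h(y) = C1 + y^2/2 - y/5


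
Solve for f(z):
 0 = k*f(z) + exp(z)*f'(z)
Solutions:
 f(z) = C1*exp(k*exp(-z))


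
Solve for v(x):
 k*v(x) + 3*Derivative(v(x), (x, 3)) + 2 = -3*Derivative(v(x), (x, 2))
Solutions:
 v(x) = C1*exp(-x*((9*k/2 + sqrt((9*k + 2)^2 - 4)/2 + 1)^(1/3) + 1 + (9*k/2 + sqrt((9*k + 2)^2 - 4)/2 + 1)^(-1/3))/3) + C2*exp(x*((9*k/2 + sqrt((9*k + 2)^2 - 4)/2 + 1)^(1/3) - sqrt(3)*I*(9*k/2 + sqrt((9*k + 2)^2 - 4)/2 + 1)^(1/3) - 2 - 4/((-1 + sqrt(3)*I)*(9*k/2 + sqrt((9*k + 2)^2 - 4)/2 + 1)^(1/3)))/6) + C3*exp(x*((9*k/2 + sqrt((9*k + 2)^2 - 4)/2 + 1)^(1/3) + sqrt(3)*I*(9*k/2 + sqrt((9*k + 2)^2 - 4)/2 + 1)^(1/3) - 2 + 4/((1 + sqrt(3)*I)*(9*k/2 + sqrt((9*k + 2)^2 - 4)/2 + 1)^(1/3)))/6) - 2/k


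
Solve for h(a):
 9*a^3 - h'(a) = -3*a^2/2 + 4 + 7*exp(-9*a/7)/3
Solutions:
 h(a) = C1 + 9*a^4/4 + a^3/2 - 4*a + 49*exp(-9*a/7)/27


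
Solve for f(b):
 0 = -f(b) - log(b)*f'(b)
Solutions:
 f(b) = C1*exp(-li(b))


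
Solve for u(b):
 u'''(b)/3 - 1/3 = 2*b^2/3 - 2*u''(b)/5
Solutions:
 u(b) = C1 + C2*b + C3*exp(-6*b/5) + 5*b^4/36 - 25*b^3/54 + 85*b^2/54


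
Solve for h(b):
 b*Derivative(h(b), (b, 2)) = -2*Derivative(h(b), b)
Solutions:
 h(b) = C1 + C2/b


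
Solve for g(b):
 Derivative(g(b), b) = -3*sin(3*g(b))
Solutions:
 g(b) = -acos((-C1 - exp(18*b))/(C1 - exp(18*b)))/3 + 2*pi/3
 g(b) = acos((-C1 - exp(18*b))/(C1 - exp(18*b)))/3


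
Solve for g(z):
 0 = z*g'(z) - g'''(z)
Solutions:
 g(z) = C1 + Integral(C2*airyai(z) + C3*airybi(z), z)


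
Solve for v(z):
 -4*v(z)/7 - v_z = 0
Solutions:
 v(z) = C1*exp(-4*z/7)


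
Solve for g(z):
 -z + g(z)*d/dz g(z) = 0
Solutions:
 g(z) = -sqrt(C1 + z^2)
 g(z) = sqrt(C1 + z^2)


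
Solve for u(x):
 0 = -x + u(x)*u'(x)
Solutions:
 u(x) = -sqrt(C1 + x^2)
 u(x) = sqrt(C1 + x^2)


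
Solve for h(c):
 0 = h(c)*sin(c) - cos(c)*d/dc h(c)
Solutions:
 h(c) = C1/cos(c)


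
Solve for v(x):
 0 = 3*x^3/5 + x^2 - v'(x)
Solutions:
 v(x) = C1 + 3*x^4/20 + x^3/3


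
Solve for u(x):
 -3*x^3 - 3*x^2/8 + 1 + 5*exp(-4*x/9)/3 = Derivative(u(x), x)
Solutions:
 u(x) = C1 - 3*x^4/4 - x^3/8 + x - 15*exp(-4*x/9)/4


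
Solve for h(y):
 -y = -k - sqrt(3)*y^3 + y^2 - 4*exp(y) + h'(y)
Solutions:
 h(y) = C1 + k*y + sqrt(3)*y^4/4 - y^3/3 - y^2/2 + 4*exp(y)


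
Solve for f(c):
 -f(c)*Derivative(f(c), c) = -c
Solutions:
 f(c) = -sqrt(C1 + c^2)
 f(c) = sqrt(C1 + c^2)


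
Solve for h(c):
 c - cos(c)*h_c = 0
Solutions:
 h(c) = C1 + Integral(c/cos(c), c)


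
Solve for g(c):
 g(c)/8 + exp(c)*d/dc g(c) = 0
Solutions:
 g(c) = C1*exp(exp(-c)/8)


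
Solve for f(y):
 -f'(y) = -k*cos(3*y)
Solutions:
 f(y) = C1 + k*sin(3*y)/3


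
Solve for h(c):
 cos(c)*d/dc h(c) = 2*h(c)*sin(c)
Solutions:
 h(c) = C1/cos(c)^2


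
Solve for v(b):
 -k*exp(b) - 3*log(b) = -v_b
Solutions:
 v(b) = C1 + 3*b*log(b) - 3*b + k*exp(b)


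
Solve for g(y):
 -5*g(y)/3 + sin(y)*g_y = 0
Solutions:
 g(y) = C1*(cos(y) - 1)^(5/6)/(cos(y) + 1)^(5/6)


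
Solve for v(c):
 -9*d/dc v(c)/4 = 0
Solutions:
 v(c) = C1


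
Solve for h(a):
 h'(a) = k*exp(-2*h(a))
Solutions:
 h(a) = log(-sqrt(C1 + 2*a*k))
 h(a) = log(C1 + 2*a*k)/2


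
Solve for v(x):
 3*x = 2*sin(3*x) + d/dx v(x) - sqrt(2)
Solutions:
 v(x) = C1 + 3*x^2/2 + sqrt(2)*x + 2*cos(3*x)/3


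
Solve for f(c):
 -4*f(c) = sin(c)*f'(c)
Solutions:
 f(c) = C1*(cos(c)^2 + 2*cos(c) + 1)/(cos(c)^2 - 2*cos(c) + 1)


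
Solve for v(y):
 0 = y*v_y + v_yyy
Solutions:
 v(y) = C1 + Integral(C2*airyai(-y) + C3*airybi(-y), y)


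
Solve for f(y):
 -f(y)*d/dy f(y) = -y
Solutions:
 f(y) = -sqrt(C1 + y^2)
 f(y) = sqrt(C1 + y^2)


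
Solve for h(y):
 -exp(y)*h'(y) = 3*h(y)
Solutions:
 h(y) = C1*exp(3*exp(-y))


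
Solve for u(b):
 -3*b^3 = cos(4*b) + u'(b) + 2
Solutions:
 u(b) = C1 - 3*b^4/4 - 2*b - sin(4*b)/4


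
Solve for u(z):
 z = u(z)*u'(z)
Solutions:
 u(z) = -sqrt(C1 + z^2)
 u(z) = sqrt(C1 + z^2)


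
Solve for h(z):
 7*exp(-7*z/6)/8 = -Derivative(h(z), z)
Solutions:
 h(z) = C1 + 3*exp(-7*z/6)/4


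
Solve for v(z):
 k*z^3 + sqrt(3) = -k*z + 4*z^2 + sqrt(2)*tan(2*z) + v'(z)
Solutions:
 v(z) = C1 + k*z^4/4 + k*z^2/2 - 4*z^3/3 + sqrt(3)*z + sqrt(2)*log(cos(2*z))/2


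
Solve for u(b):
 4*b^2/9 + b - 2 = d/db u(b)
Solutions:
 u(b) = C1 + 4*b^3/27 + b^2/2 - 2*b


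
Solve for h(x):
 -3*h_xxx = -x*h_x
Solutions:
 h(x) = C1 + Integral(C2*airyai(3^(2/3)*x/3) + C3*airybi(3^(2/3)*x/3), x)


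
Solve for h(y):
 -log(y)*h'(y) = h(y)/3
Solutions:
 h(y) = C1*exp(-li(y)/3)


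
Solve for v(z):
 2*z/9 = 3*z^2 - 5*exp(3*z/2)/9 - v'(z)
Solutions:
 v(z) = C1 + z^3 - z^2/9 - 10*exp(3*z/2)/27


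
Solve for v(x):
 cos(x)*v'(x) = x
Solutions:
 v(x) = C1 + Integral(x/cos(x), x)


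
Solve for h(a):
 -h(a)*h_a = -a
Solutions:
 h(a) = -sqrt(C1 + a^2)
 h(a) = sqrt(C1 + a^2)


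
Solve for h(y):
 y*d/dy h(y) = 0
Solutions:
 h(y) = C1


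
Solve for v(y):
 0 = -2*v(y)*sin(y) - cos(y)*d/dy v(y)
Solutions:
 v(y) = C1*cos(y)^2


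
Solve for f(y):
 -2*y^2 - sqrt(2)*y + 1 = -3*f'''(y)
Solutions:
 f(y) = C1 + C2*y + C3*y^2 + y^5/90 + sqrt(2)*y^4/72 - y^3/18


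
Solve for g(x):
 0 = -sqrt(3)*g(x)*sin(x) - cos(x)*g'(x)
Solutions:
 g(x) = C1*cos(x)^(sqrt(3))


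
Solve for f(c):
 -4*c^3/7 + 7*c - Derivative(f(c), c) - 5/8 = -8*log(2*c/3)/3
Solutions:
 f(c) = C1 - c^4/7 + 7*c^2/2 + 8*c*log(c)/3 - 79*c/24 - 8*c*log(3)/3 + 8*c*log(2)/3


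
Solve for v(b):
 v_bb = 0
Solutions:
 v(b) = C1 + C2*b


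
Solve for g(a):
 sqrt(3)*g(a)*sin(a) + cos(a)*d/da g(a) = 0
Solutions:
 g(a) = C1*cos(a)^(sqrt(3))


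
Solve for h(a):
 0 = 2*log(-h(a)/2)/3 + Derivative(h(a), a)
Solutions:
 3*Integral(1/(log(-_y) - log(2)), (_y, h(a)))/2 = C1 - a


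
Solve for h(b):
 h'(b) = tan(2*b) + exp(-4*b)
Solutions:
 h(b) = C1 + log(tan(2*b)^2 + 1)/4 - exp(-4*b)/4


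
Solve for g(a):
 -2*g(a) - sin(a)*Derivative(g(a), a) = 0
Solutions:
 g(a) = C1*(cos(a) + 1)/(cos(a) - 1)


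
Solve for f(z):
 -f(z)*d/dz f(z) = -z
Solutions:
 f(z) = -sqrt(C1 + z^2)
 f(z) = sqrt(C1 + z^2)


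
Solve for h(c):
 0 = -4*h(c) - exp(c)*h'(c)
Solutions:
 h(c) = C1*exp(4*exp(-c))


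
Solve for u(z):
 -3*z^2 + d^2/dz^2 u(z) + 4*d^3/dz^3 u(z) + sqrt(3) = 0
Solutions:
 u(z) = C1 + C2*z + C3*exp(-z/4) + z^4/4 - 4*z^3 + z^2*(48 - sqrt(3)/2)


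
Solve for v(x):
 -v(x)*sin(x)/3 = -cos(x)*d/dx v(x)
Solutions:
 v(x) = C1/cos(x)^(1/3)


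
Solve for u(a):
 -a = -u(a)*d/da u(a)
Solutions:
 u(a) = -sqrt(C1 + a^2)
 u(a) = sqrt(C1 + a^2)


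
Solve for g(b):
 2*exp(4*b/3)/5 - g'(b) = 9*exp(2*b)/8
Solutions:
 g(b) = C1 + 3*exp(4*b/3)/10 - 9*exp(2*b)/16


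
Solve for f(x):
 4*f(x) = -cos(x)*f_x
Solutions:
 f(x) = C1*(sin(x)^2 - 2*sin(x) + 1)/(sin(x)^2 + 2*sin(x) + 1)


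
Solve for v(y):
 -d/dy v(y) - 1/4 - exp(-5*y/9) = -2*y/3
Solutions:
 v(y) = C1 + y^2/3 - y/4 + 9*exp(-5*y/9)/5


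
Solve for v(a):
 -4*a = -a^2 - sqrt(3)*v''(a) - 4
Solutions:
 v(a) = C1 + C2*a - sqrt(3)*a^4/36 + 2*sqrt(3)*a^3/9 - 2*sqrt(3)*a^2/3


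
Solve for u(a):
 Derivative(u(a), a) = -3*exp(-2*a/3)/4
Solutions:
 u(a) = C1 + 9*exp(-2*a/3)/8


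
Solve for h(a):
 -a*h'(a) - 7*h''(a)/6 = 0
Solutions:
 h(a) = C1 + C2*erf(sqrt(21)*a/7)


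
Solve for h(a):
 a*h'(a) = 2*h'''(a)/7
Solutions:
 h(a) = C1 + Integral(C2*airyai(2^(2/3)*7^(1/3)*a/2) + C3*airybi(2^(2/3)*7^(1/3)*a/2), a)


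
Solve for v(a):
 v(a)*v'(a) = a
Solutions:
 v(a) = -sqrt(C1 + a^2)
 v(a) = sqrt(C1 + a^2)


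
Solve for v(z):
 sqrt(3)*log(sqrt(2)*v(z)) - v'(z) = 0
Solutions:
 -2*sqrt(3)*Integral(1/(2*log(_y) + log(2)), (_y, v(z)))/3 = C1 - z


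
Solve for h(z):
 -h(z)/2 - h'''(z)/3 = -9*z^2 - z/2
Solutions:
 h(z) = C3*exp(-2^(2/3)*3^(1/3)*z/2) + 18*z^2 + z + (C1*sin(2^(2/3)*3^(5/6)*z/4) + C2*cos(2^(2/3)*3^(5/6)*z/4))*exp(2^(2/3)*3^(1/3)*z/4)


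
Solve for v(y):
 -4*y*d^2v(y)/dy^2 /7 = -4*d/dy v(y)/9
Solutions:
 v(y) = C1 + C2*y^(16/9)


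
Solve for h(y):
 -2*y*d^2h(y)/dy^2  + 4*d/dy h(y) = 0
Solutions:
 h(y) = C1 + C2*y^3


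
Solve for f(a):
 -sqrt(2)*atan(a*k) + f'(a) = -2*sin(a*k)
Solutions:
 f(a) = C1 - 2*Piecewise((-cos(a*k)/k, Ne(k, 0)), (0, True)) + sqrt(2)*Piecewise((a*atan(a*k) - log(a^2*k^2 + 1)/(2*k), Ne(k, 0)), (0, True))


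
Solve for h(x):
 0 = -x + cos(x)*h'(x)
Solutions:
 h(x) = C1 + Integral(x/cos(x), x)


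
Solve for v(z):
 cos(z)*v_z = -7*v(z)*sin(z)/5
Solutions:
 v(z) = C1*cos(z)^(7/5)


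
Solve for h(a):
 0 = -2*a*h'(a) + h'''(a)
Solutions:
 h(a) = C1 + Integral(C2*airyai(2^(1/3)*a) + C3*airybi(2^(1/3)*a), a)


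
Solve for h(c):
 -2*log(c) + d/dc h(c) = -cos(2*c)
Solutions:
 h(c) = C1 + 2*c*log(c) - 2*c - sin(2*c)/2


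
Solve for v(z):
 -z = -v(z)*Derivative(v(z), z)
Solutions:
 v(z) = -sqrt(C1 + z^2)
 v(z) = sqrt(C1 + z^2)


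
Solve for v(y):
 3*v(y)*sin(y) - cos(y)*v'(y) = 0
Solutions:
 v(y) = C1/cos(y)^3


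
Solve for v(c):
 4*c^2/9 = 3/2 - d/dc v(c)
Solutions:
 v(c) = C1 - 4*c^3/27 + 3*c/2


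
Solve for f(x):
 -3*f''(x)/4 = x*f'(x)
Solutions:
 f(x) = C1 + C2*erf(sqrt(6)*x/3)


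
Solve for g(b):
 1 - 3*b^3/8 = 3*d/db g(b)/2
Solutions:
 g(b) = C1 - b^4/16 + 2*b/3


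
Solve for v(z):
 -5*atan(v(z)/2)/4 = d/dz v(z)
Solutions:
 Integral(1/atan(_y/2), (_y, v(z))) = C1 - 5*z/4


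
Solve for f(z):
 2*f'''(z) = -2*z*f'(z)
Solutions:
 f(z) = C1 + Integral(C2*airyai(-z) + C3*airybi(-z), z)


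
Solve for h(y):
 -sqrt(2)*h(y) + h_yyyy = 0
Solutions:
 h(y) = C1*exp(-2^(1/8)*y) + C2*exp(2^(1/8)*y) + C3*sin(2^(1/8)*y) + C4*cos(2^(1/8)*y)


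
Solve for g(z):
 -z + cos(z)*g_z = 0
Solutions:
 g(z) = C1 + Integral(z/cos(z), z)


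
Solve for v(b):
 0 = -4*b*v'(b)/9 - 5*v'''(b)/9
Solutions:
 v(b) = C1 + Integral(C2*airyai(-10^(2/3)*b/5) + C3*airybi(-10^(2/3)*b/5), b)


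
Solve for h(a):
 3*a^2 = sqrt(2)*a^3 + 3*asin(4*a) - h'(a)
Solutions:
 h(a) = C1 + sqrt(2)*a^4/4 - a^3 + 3*a*asin(4*a) + 3*sqrt(1 - 16*a^2)/4


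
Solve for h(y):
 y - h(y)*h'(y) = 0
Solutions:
 h(y) = -sqrt(C1 + y^2)
 h(y) = sqrt(C1 + y^2)


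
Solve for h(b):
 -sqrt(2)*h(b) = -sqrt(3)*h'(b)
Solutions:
 h(b) = C1*exp(sqrt(6)*b/3)


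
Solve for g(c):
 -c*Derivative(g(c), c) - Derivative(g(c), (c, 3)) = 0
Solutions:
 g(c) = C1 + Integral(C2*airyai(-c) + C3*airybi(-c), c)


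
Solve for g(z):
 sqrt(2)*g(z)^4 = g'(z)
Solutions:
 g(z) = (-1/(C1 + 3*sqrt(2)*z))^(1/3)
 g(z) = (-1/(C1 + sqrt(2)*z))^(1/3)*(-3^(2/3) - 3*3^(1/6)*I)/6
 g(z) = (-1/(C1 + sqrt(2)*z))^(1/3)*(-3^(2/3) + 3*3^(1/6)*I)/6


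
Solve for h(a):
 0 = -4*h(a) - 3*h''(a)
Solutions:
 h(a) = C1*sin(2*sqrt(3)*a/3) + C2*cos(2*sqrt(3)*a/3)


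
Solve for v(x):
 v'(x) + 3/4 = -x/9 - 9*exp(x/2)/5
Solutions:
 v(x) = C1 - x^2/18 - 3*x/4 - 18*exp(x/2)/5


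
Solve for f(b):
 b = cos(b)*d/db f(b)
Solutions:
 f(b) = C1 + Integral(b/cos(b), b)


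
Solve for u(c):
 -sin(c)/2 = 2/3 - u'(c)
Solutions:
 u(c) = C1 + 2*c/3 - cos(c)/2


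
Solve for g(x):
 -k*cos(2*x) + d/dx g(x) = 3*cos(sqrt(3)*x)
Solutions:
 g(x) = C1 + k*sin(2*x)/2 + sqrt(3)*sin(sqrt(3)*x)


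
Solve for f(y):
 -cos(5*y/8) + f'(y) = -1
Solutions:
 f(y) = C1 - y + 8*sin(5*y/8)/5


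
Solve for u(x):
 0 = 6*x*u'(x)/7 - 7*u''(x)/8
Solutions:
 u(x) = C1 + C2*erfi(2*sqrt(6)*x/7)


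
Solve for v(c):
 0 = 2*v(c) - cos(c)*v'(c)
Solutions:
 v(c) = C1*(sin(c) + 1)/(sin(c) - 1)


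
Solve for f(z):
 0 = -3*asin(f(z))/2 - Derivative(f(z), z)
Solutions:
 Integral(1/asin(_y), (_y, f(z))) = C1 - 3*z/2


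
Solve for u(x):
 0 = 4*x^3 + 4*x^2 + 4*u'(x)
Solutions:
 u(x) = C1 - x^4/4 - x^3/3


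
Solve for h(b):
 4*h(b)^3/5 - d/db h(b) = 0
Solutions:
 h(b) = -sqrt(10)*sqrt(-1/(C1 + 4*b))/2
 h(b) = sqrt(10)*sqrt(-1/(C1 + 4*b))/2


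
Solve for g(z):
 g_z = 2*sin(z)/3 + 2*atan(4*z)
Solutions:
 g(z) = C1 + 2*z*atan(4*z) - log(16*z^2 + 1)/4 - 2*cos(z)/3


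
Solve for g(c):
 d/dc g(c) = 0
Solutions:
 g(c) = C1


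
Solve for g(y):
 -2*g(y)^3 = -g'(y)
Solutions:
 g(y) = -sqrt(2)*sqrt(-1/(C1 + 2*y))/2
 g(y) = sqrt(2)*sqrt(-1/(C1 + 2*y))/2


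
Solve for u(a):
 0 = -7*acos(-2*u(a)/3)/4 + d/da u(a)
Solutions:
 Integral(1/acos(-2*_y/3), (_y, u(a))) = C1 + 7*a/4


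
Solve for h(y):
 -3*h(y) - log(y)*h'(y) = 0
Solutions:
 h(y) = C1*exp(-3*li(y))


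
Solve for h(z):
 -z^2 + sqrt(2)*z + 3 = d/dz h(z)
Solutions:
 h(z) = C1 - z^3/3 + sqrt(2)*z^2/2 + 3*z


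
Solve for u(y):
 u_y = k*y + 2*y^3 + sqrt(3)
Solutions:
 u(y) = C1 + k*y^2/2 + y^4/2 + sqrt(3)*y


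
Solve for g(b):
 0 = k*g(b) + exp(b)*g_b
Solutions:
 g(b) = C1*exp(k*exp(-b))


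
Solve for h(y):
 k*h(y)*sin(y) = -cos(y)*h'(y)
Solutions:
 h(y) = C1*exp(k*log(cos(y)))


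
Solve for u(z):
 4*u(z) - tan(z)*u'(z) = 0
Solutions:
 u(z) = C1*sin(z)^4


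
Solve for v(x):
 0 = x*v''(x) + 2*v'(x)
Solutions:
 v(x) = C1 + C2/x


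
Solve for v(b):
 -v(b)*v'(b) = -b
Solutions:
 v(b) = -sqrt(C1 + b^2)
 v(b) = sqrt(C1 + b^2)


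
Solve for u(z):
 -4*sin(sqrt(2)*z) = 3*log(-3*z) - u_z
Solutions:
 u(z) = C1 + 3*z*log(-z) - 3*z + 3*z*log(3) - 2*sqrt(2)*cos(sqrt(2)*z)


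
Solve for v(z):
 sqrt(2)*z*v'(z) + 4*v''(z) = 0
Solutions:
 v(z) = C1 + C2*erf(2^(3/4)*z/4)


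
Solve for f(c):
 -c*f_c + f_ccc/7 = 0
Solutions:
 f(c) = C1 + Integral(C2*airyai(7^(1/3)*c) + C3*airybi(7^(1/3)*c), c)


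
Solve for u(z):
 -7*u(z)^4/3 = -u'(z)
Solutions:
 u(z) = (-1/(C1 + 7*z))^(1/3)
 u(z) = (-1/(C1 + 7*z))^(1/3)*(-1 - sqrt(3)*I)/2
 u(z) = (-1/(C1 + 7*z))^(1/3)*(-1 + sqrt(3)*I)/2
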